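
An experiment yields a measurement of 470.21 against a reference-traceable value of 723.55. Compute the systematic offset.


Systematic error = measured - true
= 470.21 - 723.55
= -253.3400

-253.3400


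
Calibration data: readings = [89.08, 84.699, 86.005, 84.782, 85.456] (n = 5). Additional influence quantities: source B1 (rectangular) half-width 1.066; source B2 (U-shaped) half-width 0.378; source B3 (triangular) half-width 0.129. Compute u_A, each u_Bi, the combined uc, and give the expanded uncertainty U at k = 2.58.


mean = (89.08 + 84.699 + 86.005 + 84.782 + 85.456) / 5 = 86.0044
s = sqrt(sum((x - mean)^2)/(n-1)) = 1.7998881
u_A = s / sqrt(n) = 1.7998881 / sqrt(5) = 0.80493443
u_B1 = 1.066 / sqrt(3) = 0.61545539
u_B2 = 0.378 / sqrt(2) = 0.26728636
u_B3 = 0.129 / sqrt(6) = 0.052664029
uc = sqrt(0.80493443^2 + 0.61545539^2 + 0.26728636^2 + 0.052664029^2) = 1.0492475
U = k * uc = 2.58 * 1.0492475
U = 2.7071

2.7071


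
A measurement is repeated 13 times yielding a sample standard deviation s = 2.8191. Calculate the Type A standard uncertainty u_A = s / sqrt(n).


u_A = s / sqrt(n)
u_A = 2.8191 / sqrt(13)
u_A = 2.8191 / 3.6055513
u_A = 0.7819

0.7819


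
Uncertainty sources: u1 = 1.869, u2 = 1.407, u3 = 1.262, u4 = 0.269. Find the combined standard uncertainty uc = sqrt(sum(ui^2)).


uc = sqrt(1.869^2 + 1.407^2 + 1.262^2 + 0.269^2)
uc = sqrt(7.137815)
uc = 2.6717

2.6717


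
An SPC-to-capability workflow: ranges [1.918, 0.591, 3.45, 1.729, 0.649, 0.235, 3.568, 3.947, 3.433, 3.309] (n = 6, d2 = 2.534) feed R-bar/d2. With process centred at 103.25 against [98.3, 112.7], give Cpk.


R_bar = (1.918 + 0.591 + 3.45 + 1.729 + 0.649 + 0.235 + 3.568 + 3.947 + 3.433 + 3.309) / 10 = 2.2829
sigma = R_bar / d2 = 2.2829 / 2.534 = 0.90090766
Cp = (USL - LSL)/(6*sigma) = (112.7 - 98.3)/(6*0.90090766) = 2.6640
Cpu = (112.7 - 103.25)/(3*0.90090766) = 3.4965
Cpl = (103.25 - 98.3)/(3*0.90090766) = 1.8315
Cpk = min(Cpu, Cpl) = 1.8315

1.8315


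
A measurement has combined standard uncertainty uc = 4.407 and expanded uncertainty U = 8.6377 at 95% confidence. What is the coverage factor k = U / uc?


k = U / uc
k = 8.6377 / 4.407
k = 1.96

1.96


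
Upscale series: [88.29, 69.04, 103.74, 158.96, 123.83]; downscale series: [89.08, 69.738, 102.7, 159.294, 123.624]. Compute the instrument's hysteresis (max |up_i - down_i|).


|88.29 - 89.08| = 0.7900
|69.04 - 69.738| = 0.6980
|103.74 - 102.7| = 1.0400
|158.96 - 159.294| = 0.3340
|123.83 - 123.624| = 0.2060
hysteresis = max(diffs) = 1.0400

1.0400


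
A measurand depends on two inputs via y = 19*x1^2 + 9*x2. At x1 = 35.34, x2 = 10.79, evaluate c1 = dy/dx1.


y = 19*x1^2 + 9*x2
dy/dx1 = 2*19*x1
Evaluate at x1 = 35.34: c1 = 38 * 35.34
c1 = 1342.9200

1342.9200


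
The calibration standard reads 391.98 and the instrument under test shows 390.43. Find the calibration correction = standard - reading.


Correction = standard - reading
= 391.98 - 390.43
= 1.5500

1.5500


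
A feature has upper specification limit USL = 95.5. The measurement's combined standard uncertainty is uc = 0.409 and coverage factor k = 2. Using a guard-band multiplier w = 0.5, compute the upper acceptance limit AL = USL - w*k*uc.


U = k * uc = 2 * 0.409 = 0.818
guard band g = w * U = 0.5 * 0.818 = 0.409
AL = USL - g = 95.5 - 0.409
AL = 95.0910

95.0910


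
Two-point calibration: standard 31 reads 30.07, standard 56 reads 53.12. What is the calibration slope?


slope = (y2 - y1) / (x2 - x1)
= (53.12 - 30.07) / (56 - 31)
= 23.0500 / 25
= 0.9220

0.9220


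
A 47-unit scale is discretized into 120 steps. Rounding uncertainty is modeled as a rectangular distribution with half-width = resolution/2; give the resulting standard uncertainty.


resolution = range / divisions
resolution = 47 / 120 = 0.39166667
u_res = resolution / (2*sqrt(3))
u_res = 0.39166667 / 3.4641016
u_res = 0.1131

0.1131


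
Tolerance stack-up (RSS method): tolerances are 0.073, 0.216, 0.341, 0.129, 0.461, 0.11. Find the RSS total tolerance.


RSS = sqrt(0.073^2 + 0.216^2 + 0.341^2 + 0.129^2 + 0.461^2 + 0.11^2)
= sqrt(0.409528)
= 0.6399

0.6399


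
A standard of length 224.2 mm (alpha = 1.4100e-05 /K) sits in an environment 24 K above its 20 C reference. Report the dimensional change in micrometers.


dL = L * alpha * dT
= 224.2 * 1.4100e-05 * 24
= 0.0758693 mm
dL_um = 0.0758693 * 1000 = 75.8693 um

75.8693


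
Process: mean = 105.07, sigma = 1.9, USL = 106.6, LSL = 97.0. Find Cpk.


Cpu = (USL - mean) / (3*sigma) = (106.6 - 105.07) / (3*1.9) = 0.2684
Cpl = (mean - LSL) / (3*sigma) = (105.07 - 97.0) / (3*1.9) = 1.4158
Cpk = min(Cpu, Cpl) = 0.2684

0.2684


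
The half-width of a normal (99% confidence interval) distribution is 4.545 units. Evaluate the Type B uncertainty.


u_B = half_width / 2.576
u_B = 4.545 / 2.576
u_B = 1.7644

1.7644


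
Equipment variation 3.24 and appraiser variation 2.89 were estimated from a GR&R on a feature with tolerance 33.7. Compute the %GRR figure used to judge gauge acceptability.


GRR = sqrt(EV^2 + AV^2) = sqrt(3.24^2 + 2.89^2) = 4.3416241
%GRR = GRR / tol * 100 = 4.3416241 / 33.7 * 100
%GRR = 12.8832

12.8832


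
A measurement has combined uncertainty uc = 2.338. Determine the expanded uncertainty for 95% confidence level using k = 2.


U = k * uc
U = 2 * 2.338
U = 4.6760

4.6760


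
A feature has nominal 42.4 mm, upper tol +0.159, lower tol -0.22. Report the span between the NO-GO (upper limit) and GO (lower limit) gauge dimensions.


GO = nominal - lower_tol (smallest hole = maximum material condition)
GO = 42.4 - 0.22 = 42.18
NO-GO = nominal + upper_tol (largest hole = least material condition)
NO-GO = 42.4 + 0.159 = 42.559
spread = NO-GO - GO = 42.559 - 42.18 = 0.3790

0.3790


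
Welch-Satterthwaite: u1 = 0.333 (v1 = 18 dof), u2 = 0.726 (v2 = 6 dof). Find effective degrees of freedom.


uc = sqrt(u1^2 + u2^2) = sqrt(0.333^2 + 0.726^2) = 0.79872711
v_eff = uc^4 / (u1^4/v1 + u2^4/v2)
= 0.79872711^4 / (0.333^4/18 + 0.726^4/6)
= 0.40699934 / 0.04698465
v_eff = 8.6624

8.6624


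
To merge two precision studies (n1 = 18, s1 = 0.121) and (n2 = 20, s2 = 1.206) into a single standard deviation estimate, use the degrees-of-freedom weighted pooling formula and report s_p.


s_p = sqrt(((n1-1)*s1^2 + (n2-1)*s2^2) / (n1+n2-2))
numerator = (18-1)*0.121^2 + (20-1)*1.206^2 = 0.248897 + 27.634284 = 27.883181
denominator = 18 + 20 - 2 = 36
s_p^2 = 27.883181 / 36 = 0.77453281
s_p = sqrt(0.77453281) = 0.8801

0.8801


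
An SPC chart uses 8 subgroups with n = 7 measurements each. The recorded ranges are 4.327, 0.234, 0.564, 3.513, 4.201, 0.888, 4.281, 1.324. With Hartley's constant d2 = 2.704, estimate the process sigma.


R_bar = (4.327 + 0.234 + 0.564 + 3.513 + 4.201 + 0.888 + 4.281 + 1.324) / 8
R_bar = 19.332 / 8 = 2.4165
sigma_hat = R_bar / d2 = 2.4165 / 2.704 = 0.8937

0.8937


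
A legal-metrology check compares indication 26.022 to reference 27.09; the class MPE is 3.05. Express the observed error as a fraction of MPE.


e = indication - reference = 26.022 - 27.09 = -1.0680
|e| = 1.0680
ratio = |e| / MPE = 1.0680 / 3.05
ratio = 0.3502

0.3502


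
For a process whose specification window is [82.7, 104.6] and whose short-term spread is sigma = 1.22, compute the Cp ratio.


Cp = (USL - LSL) / (6 * sigma)
= (104.6 - 82.7) / (6 * 1.22)
= 21.9000 / 7.3200
= 2.9918

2.9918


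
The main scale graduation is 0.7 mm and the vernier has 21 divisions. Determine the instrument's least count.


LC = MSD / n_div
= 0.7 / 21
= 0.0333

0.0333


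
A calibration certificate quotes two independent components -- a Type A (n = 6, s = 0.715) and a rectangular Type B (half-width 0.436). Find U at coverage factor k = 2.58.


u_A = s / sqrt(n) = 0.715 / sqrt(6) = 0.29189753
u_B = half_width / sqrt(3) = 0.436 / sqrt(3) = 0.25172472
uc = sqrt(u_A^2 + u_B^2) = sqrt(0.29189753^2 + 0.25172472^2) = 0.38544715
U = k * uc = 2.58 * 0.38544715
U = 0.9945

0.9945


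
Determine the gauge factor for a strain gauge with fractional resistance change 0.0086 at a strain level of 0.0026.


GF = (dR/R) / epsilon
= 0.0086 / 0.0026
= 3.3077

3.3077


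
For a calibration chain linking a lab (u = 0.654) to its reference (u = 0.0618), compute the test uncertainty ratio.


TUR = u_lab / u_ref
= 0.654 / 0.0618
= 10.5825

10.5825


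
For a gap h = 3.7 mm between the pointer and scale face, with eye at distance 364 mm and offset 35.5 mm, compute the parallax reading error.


error = h * offset / d
= 3.7 * 35.5 / 364
= 0.3609

0.3609


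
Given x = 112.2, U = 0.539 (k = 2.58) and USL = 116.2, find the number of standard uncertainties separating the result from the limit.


u = U / k = 0.539 / 2.58 = 0.20891473
margin = |USL - x| = |116.2 - 112.2| = 4
z = margin / u = 4 / 0.20891473
z = 19.1466

19.1466


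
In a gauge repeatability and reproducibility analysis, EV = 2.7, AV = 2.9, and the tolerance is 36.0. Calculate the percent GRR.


GRR = sqrt(EV^2 + AV^2) = sqrt(2.7^2 + 2.9^2) = 3.9623226
%GRR = GRR / tol * 100 = 3.9623226 / 36.0 * 100
%GRR = 11.0065

11.0065


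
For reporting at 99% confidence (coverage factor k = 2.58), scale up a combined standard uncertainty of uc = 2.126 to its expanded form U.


U = k * uc
U = 2.58 * 2.126
U = 5.4851

5.4851


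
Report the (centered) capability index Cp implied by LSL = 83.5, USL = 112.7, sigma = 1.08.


Cp = (USL - LSL) / (6 * sigma)
= (112.7 - 83.5) / (6 * 1.08)
= 29.2000 / 6.4800
= 4.5062

4.5062


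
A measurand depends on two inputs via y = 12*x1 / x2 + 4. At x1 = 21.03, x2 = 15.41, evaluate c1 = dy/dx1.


y = 12*x1 / x2 + 4
dy/dx1 = 12/x2
Evaluate at x2 = 15.41: c1 = 12 / 15.41
c1 = 0.7787

0.7787


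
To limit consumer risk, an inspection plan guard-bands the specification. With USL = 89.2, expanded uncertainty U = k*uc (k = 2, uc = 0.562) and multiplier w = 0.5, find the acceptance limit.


U = k * uc = 2 * 0.562 = 1.124
guard band g = w * U = 0.5 * 1.124 = 0.562
AL = USL - g = 89.2 - 0.562
AL = 88.6380

88.6380


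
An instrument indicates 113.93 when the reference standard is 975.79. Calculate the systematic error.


Systematic error = measured - true
= 113.93 - 975.79
= -861.8600

-861.8600


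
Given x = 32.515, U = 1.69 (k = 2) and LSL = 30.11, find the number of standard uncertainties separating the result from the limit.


u = U / k = 1.69 / 2 = 0.845
margin = |LSL - x| = |30.11 - 32.515| = 2.405
z = margin / u = 2.405 / 0.845
z = 2.8462

2.8462


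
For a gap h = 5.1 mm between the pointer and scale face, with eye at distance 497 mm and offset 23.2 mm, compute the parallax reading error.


error = h * offset / d
= 5.1 * 23.2 / 497
= 0.2381

0.2381


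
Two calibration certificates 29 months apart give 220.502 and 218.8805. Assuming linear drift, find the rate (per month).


rate = (v2 - v1) / months
= (218.8805 - 220.502) / 29
= -1.6215 / 29
= -0.0559

-0.0559


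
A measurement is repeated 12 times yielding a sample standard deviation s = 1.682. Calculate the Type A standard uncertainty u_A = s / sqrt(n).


u_A = s / sqrt(n)
u_A = 1.682 / sqrt(12)
u_A = 1.682 / 3.4641016
u_A = 0.4856

0.4856


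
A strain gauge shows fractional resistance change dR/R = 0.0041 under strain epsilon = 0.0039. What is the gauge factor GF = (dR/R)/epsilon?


GF = (dR/R) / epsilon
= 0.0041 / 0.0039
= 1.0513

1.0513


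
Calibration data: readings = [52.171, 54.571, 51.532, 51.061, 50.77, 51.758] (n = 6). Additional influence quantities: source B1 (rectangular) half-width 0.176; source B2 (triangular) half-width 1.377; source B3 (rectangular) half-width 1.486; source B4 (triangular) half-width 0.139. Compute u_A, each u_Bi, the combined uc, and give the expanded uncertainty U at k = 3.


mean = (52.171 + 54.571 + 51.532 + 51.061 + 50.77 + 51.758) / 6 = 51.97716667
s = sqrt(sum((x - mean)^2)/(n-1)) = 1.3644312
u_A = s / sqrt(n) = 1.3644312 / sqrt(6) = 0.5570267
u_B1 = 0.176 / sqrt(3) = 0.10161365
u_B2 = 1.377 / sqrt(6) = 0.5621579
u_B3 = 1.486 / sqrt(3) = 0.8579425
u_B4 = 0.139 / sqrt(6) = 0.056746512
uc = sqrt(0.5570267^2 + 0.10161365^2 + 0.5621579^2 + 0.8579425^2 + 0.056746512^2) = 1.1729924
U = k * uc = 3 * 1.1729924
U = 3.5190

3.5190


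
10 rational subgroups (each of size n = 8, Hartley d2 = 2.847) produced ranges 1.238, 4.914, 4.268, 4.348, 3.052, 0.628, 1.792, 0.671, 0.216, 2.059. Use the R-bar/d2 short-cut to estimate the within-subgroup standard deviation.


R_bar = (1.238 + 4.914 + 4.268 + 4.348 + 3.052 + 0.628 + 1.792 + 0.671 + 0.216 + 2.059) / 10
R_bar = 23.186 / 10 = 2.3186
sigma_hat = R_bar / d2 = 2.3186 / 2.847 = 0.8144

0.8144


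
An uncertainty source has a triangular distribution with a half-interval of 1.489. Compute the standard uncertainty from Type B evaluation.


u_B = half_width / sqrt(6)
u_B = 1.489 / 2.4494897
u_B = 0.6079

0.6079


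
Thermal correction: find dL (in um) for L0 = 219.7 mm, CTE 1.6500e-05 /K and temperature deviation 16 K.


dL = L * alpha * dT
= 219.7 * 1.6500e-05 * 16
= 0.0580008 mm
dL_um = 0.0580008 * 1000 = 58.0008 um

58.0008


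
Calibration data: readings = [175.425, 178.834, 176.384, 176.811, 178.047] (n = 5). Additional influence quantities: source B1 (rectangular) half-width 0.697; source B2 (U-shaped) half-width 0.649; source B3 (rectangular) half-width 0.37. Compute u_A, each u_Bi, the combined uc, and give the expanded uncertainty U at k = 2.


mean = (175.425 + 178.834 + 176.384 + 176.811 + 178.047) / 5 = 177.1002
s = sqrt(sum((x - mean)^2)/(n-1)) = 1.3514221
u_A = s / sqrt(n) = 1.3514221 / sqrt(5) = 0.60437434
u_B1 = 0.697 / sqrt(3) = 0.40241314
u_B2 = 0.649 / sqrt(2) = 0.4589123
u_B3 = 0.37 / sqrt(3) = 0.2136196
uc = sqrt(0.60437434^2 + 0.40241314^2 + 0.4589123^2 + 0.2136196^2) = 0.88512062
U = k * uc = 2 * 0.88512062
U = 1.7702

1.7702


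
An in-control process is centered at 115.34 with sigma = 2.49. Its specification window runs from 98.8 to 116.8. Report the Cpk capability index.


Cpu = (USL - mean) / (3*sigma) = (116.8 - 115.34) / (3*2.49) = 0.1954
Cpl = (mean - LSL) / (3*sigma) = (115.34 - 98.8) / (3*2.49) = 2.2142
Cpk = min(Cpu, Cpl) = 0.1954

0.1954


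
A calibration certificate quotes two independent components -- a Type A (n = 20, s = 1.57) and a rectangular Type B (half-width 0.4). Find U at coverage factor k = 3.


u_A = s / sqrt(n) = 1.57 / sqrt(20) = 0.35106267
u_B = half_width / sqrt(3) = 0.4 / sqrt(3) = 0.23094011
uc = sqrt(u_A^2 + u_B^2) = sqrt(0.35106267^2 + 0.23094011^2) = 0.42021225
U = k * uc = 3 * 0.42021225
U = 1.2606

1.2606


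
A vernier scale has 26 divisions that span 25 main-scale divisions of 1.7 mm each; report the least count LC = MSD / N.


LC = MSD / n_div
= 1.7 / 26
= 0.0654

0.0654


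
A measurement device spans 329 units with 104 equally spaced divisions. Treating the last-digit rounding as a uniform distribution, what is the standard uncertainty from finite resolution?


resolution = range / divisions
resolution = 329 / 104 = 3.1634615
u_res = resolution / (2*sqrt(3))
u_res = 3.1634615 / 3.4641016
u_res = 0.9132

0.9132


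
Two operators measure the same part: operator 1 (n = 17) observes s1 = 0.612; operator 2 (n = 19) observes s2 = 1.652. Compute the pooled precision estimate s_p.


s_p = sqrt(((n1-1)*s1^2 + (n2-1)*s2^2) / (n1+n2-2))
numerator = (17-1)*0.612^2 + (19-1)*1.652^2 = 5.992704 + 49.123872 = 55.116576
denominator = 17 + 19 - 2 = 34
s_p^2 = 55.116576 / 34 = 1.6210758
s_p = sqrt(1.6210758) = 1.2732

1.2732


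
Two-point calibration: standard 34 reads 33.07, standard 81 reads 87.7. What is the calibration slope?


slope = (y2 - y1) / (x2 - x1)
= (87.7 - 33.07) / (81 - 34)
= 54.6300 / 47
= 1.1623

1.1623


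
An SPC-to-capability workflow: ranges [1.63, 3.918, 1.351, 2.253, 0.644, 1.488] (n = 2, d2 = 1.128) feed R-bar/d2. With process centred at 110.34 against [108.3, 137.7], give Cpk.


R_bar = (1.63 + 3.918 + 1.351 + 2.253 + 0.644 + 1.488) / 6 = 1.8806667
sigma = R_bar / d2 = 1.8806667 / 1.128 = 1.6672577
Cp = (USL - LSL)/(6*sigma) = (137.7 - 108.3)/(6*1.6672577) = 2.9390
Cpu = (137.7 - 110.34)/(3*1.6672577) = 5.4701
Cpl = (110.34 - 108.3)/(3*1.6672577) = 0.4079
Cpk = min(Cpu, Cpl) = 0.4079

0.4079


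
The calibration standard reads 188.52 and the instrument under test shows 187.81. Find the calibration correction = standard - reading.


Correction = standard - reading
= 188.52 - 187.81
= 0.7100

0.7100


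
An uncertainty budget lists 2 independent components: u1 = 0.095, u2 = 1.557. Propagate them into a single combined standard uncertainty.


uc = sqrt(0.095^2 + 1.557^2)
uc = sqrt(2.433274)
uc = 1.5599

1.5599


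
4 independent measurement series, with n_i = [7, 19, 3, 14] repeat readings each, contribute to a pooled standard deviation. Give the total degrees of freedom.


nu = sum_i (n_i - 1)
nu = ((7 - 1) + (19 - 1) + (3 - 1) + (14 - 1))
nu = 6 + 18 + 2 + 13
nu = 39

39


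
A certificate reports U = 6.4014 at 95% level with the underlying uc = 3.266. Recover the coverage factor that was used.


k = U / uc
k = 6.4014 / 3.266
k = 1.96

1.96


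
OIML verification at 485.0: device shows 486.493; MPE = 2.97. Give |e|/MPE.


e = indication - reference = 486.493 - 485.0 = 1.4930
|e| = 1.4930
ratio = |e| / MPE = 1.4930 / 2.97
ratio = 0.5027

0.5027


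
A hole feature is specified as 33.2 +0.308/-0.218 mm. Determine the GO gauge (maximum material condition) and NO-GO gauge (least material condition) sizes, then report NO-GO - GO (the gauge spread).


GO = nominal - lower_tol (smallest hole = maximum material condition)
GO = 33.2 - 0.218 = 32.982
NO-GO = nominal + upper_tol (largest hole = least material condition)
NO-GO = 33.2 + 0.308 = 33.508
spread = NO-GO - GO = 33.508 - 32.982 = 0.5260

0.5260


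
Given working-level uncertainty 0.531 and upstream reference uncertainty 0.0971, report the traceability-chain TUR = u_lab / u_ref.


TUR = u_lab / u_ref
= 0.531 / 0.0971
= 5.4686

5.4686


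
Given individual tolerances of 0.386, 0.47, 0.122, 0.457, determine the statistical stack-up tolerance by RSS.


RSS = sqrt(0.386^2 + 0.47^2 + 0.122^2 + 0.457^2)
= sqrt(0.593629)
= 0.7705

0.7705


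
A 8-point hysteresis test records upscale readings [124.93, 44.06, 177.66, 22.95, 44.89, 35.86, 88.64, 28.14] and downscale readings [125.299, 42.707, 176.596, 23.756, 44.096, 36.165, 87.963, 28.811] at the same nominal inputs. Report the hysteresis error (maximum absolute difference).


|124.93 - 125.299| = 0.3690
|44.06 - 42.707| = 1.3530
|177.66 - 176.596| = 1.0640
|22.95 - 23.756| = 0.8060
|44.89 - 44.096| = 0.7940
|35.86 - 36.165| = 0.3050
|88.64 - 87.963| = 0.6770
|28.14 - 28.811| = 0.6710
hysteresis = max(diffs) = 1.3530

1.3530


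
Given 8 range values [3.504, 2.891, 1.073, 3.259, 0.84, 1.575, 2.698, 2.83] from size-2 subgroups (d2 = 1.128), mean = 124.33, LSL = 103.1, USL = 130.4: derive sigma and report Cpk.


R_bar = (3.504 + 2.891 + 1.073 + 3.259 + 0.84 + 1.575 + 2.698 + 2.83) / 8 = 2.33375
sigma = R_bar / d2 = 2.33375 / 1.128 = 2.0689273
Cp = (USL - LSL)/(6*sigma) = (130.4 - 103.1)/(6*2.0689273) = 2.1992
Cpu = (130.4 - 124.33)/(3*2.0689273) = 0.9780
Cpl = (124.33 - 103.1)/(3*2.0689273) = 3.4205
Cpk = min(Cpu, Cpl) = 0.9780

0.9780


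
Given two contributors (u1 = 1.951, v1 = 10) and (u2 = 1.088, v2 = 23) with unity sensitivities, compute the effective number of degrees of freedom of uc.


uc = sqrt(u1^2 + u2^2) = sqrt(1.951^2 + 1.088^2) = 2.2338632
v_eff = uc^4 / (u1^4/v1 + u2^4/v2)
= 2.2338632^4 / (1.951^4/10 + 1.088^4/23)
= 24.901545 / 1.5097928
v_eff = 16.4934

16.4934


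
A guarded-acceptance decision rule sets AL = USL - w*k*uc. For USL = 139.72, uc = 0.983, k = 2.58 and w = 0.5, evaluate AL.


U = k * uc = 2.58 * 0.983 = 2.53614
guard band g = w * U = 0.5 * 2.53614 = 1.26807
AL = USL - g = 139.72 - 1.26807
AL = 138.4519

138.4519


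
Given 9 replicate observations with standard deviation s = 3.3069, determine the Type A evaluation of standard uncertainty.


u_A = s / sqrt(n)
u_A = 3.3069 / sqrt(9)
u_A = 3.3069 / 3
u_A = 1.1023

1.1023


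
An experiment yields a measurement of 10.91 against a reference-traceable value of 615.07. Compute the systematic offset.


Systematic error = measured - true
= 10.91 - 615.07
= -604.1600

-604.1600


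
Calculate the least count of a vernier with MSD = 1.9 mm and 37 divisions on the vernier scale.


LC = MSD / n_div
= 1.9 / 37
= 0.0514

0.0514


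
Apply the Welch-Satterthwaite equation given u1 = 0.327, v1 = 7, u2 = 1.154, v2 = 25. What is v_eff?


uc = sqrt(u1^2 + u2^2) = sqrt(0.327^2 + 1.154^2) = 1.1994353
v_eff = uc^4 / (u1^4/v1 + u2^4/v2)
= 1.1994353^4 / (0.327^4/7 + 1.154^4/25)
= 2.0696995 / 0.072572102
v_eff = 28.5192

28.5192


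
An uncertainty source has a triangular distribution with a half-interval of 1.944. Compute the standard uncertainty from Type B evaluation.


u_B = half_width / sqrt(6)
u_B = 1.944 / 2.4494897
u_B = 0.7936

0.7936


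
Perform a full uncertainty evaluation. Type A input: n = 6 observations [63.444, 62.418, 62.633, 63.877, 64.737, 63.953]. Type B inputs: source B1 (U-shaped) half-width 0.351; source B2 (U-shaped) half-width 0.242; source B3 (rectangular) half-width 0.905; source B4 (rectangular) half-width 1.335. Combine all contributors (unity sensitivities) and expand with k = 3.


mean = (63.444 + 62.418 + 62.633 + 63.877 + 64.737 + 63.953) / 6 = 63.51033333
s = sqrt(sum((x - mean)^2)/(n-1)) = 0.8720568
u_A = s / sqrt(n) = 0.8720568 / sqrt(6) = 0.3560157
u_B1 = 0.351 / sqrt(2) = 0.24819448
u_B2 = 0.242 / sqrt(2) = 0.17111984
u_B3 = 0.905 / sqrt(3) = 0.52250199
u_B4 = 1.335 / sqrt(3) = 0.77076261
uc = sqrt(0.3560157^2 + 0.24819448^2 + 0.17111984^2 + 0.52250199^2 + 0.77076261^2) = 1.0414956
U = k * uc = 3 * 1.0414956
U = 3.1245

3.1245


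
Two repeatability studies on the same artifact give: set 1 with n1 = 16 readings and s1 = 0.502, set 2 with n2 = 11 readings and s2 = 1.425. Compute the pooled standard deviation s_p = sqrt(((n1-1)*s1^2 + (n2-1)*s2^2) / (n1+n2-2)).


s_p = sqrt(((n1-1)*s1^2 + (n2-1)*s2^2) / (n1+n2-2))
numerator = (16-1)*0.502^2 + (11-1)*1.425^2 = 3.78006 + 20.30625 = 24.08631
denominator = 16 + 11 - 2 = 25
s_p^2 = 24.08631 / 25 = 0.9634524
s_p = sqrt(0.9634524) = 0.9816

0.9816


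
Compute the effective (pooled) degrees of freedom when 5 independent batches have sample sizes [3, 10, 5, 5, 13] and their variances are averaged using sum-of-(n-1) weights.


nu = sum_i (n_i - 1)
nu = ((3 - 1) + (10 - 1) + (5 - 1) + (5 - 1) + (13 - 1))
nu = 2 + 9 + 4 + 4 + 12
nu = 31

31


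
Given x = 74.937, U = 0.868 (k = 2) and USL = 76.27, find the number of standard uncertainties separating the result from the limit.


u = U / k = 0.868 / 2 = 0.434
margin = |USL - x| = |76.27 - 74.937| = 1.333
z = margin / u = 1.333 / 0.434
z = 3.0714

3.0714


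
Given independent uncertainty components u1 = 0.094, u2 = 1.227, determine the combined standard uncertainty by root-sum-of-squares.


uc = sqrt(0.094^2 + 1.227^2)
uc = sqrt(1.514365)
uc = 1.2306

1.2306


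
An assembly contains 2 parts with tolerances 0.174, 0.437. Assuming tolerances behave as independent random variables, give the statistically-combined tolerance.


RSS = sqrt(0.174^2 + 0.437^2)
= sqrt(0.221245)
= 0.4704

0.4704


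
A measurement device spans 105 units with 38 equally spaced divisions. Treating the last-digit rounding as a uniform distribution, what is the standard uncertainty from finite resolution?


resolution = range / divisions
resolution = 105 / 38 = 2.7631579
u_res = resolution / (2*sqrt(3))
u_res = 2.7631579 / 3.4641016
u_res = 0.7977

0.7977


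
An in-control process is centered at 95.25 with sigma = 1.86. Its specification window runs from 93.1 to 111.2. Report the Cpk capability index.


Cpu = (USL - mean) / (3*sigma) = (111.2 - 95.25) / (3*1.86) = 2.8584
Cpl = (mean - LSL) / (3*sigma) = (95.25 - 93.1) / (3*1.86) = 0.3853
Cpk = min(Cpu, Cpl) = 0.3853

0.3853


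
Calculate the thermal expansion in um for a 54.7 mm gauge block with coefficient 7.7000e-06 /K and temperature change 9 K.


dL = L * alpha * dT
= 54.7 * 7.7000e-06 * 9
= 0.0037907 mm
dL_um = 0.0037907 * 1000 = 3.7907 um

3.7907


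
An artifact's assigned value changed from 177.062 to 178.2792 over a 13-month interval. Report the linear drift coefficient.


rate = (v2 - v1) / months
= (178.2792 - 177.062) / 13
= 1.2172 / 13
= 0.0936

0.0936


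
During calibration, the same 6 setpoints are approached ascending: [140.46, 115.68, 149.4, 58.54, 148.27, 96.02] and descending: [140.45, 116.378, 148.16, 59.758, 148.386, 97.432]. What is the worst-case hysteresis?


|140.46 - 140.45| = 0.0100
|115.68 - 116.378| = 0.6980
|149.4 - 148.16| = 1.2400
|58.54 - 59.758| = 1.2180
|148.27 - 148.386| = 0.1160
|96.02 - 97.432| = 1.4120
hysteresis = max(diffs) = 1.4120

1.4120


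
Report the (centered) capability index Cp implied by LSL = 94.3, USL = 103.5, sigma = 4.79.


Cp = (USL - LSL) / (6 * sigma)
= (103.5 - 94.3) / (6 * 4.79)
= 9.2000 / 28.7400
= 0.3201

0.3201


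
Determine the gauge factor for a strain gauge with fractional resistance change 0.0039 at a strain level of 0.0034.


GF = (dR/R) / epsilon
= 0.0039 / 0.0034
= 1.1471

1.1471


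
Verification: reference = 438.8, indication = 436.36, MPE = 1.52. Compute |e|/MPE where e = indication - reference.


e = indication - reference = 436.36 - 438.8 = -2.4400
|e| = 2.4400
ratio = |e| / MPE = 2.4400 / 1.52
ratio = 1.6053

1.6053


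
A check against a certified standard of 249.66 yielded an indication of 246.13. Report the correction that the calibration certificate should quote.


Correction = standard - reading
= 249.66 - 246.13
= 3.5300

3.5300


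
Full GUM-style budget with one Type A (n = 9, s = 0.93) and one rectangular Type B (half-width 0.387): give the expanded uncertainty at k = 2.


u_A = s / sqrt(n) = 0.93 / sqrt(9) = 0.31
u_B = half_width / sqrt(3) = 0.387 / sqrt(3) = 0.22343455
uc = sqrt(u_A^2 + u_B^2) = sqrt(0.31^2 + 0.22343455^2) = 0.38212956
U = k * uc = 2 * 0.38212956
U = 0.7643

0.7643


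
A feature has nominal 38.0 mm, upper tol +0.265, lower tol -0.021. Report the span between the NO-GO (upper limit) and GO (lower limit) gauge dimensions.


GO = nominal - lower_tol (smallest hole = maximum material condition)
GO = 38.0 - 0.021 = 37.979
NO-GO = nominal + upper_tol (largest hole = least material condition)
NO-GO = 38.0 + 0.265 = 38.265
spread = NO-GO - GO = 38.265 - 37.979 = 0.2860

0.2860


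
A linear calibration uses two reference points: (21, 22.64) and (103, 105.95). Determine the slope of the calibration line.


slope = (y2 - y1) / (x2 - x1)
= (105.95 - 22.64) / (103 - 21)
= 83.3100 / 82
= 1.0160

1.0160


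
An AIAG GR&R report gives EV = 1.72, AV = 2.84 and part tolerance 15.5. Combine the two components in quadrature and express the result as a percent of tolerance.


GRR = sqrt(EV^2 + AV^2) = sqrt(1.72^2 + 2.84^2) = 3.320241
%GRR = GRR / tol * 100 = 3.320241 / 15.5 * 100
%GRR = 21.4209

21.4209


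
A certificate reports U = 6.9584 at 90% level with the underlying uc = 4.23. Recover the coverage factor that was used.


k = U / uc
k = 6.9584 / 4.23
k = 1.645

1.645


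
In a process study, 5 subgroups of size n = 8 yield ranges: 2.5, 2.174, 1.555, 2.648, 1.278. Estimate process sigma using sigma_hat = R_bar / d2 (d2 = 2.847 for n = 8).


R_bar = (2.5 + 2.174 + 1.555 + 2.648 + 1.278) / 5
R_bar = 10.155 / 5 = 2.031
sigma_hat = R_bar / d2 = 2.031 / 2.847 = 0.7134

0.7134


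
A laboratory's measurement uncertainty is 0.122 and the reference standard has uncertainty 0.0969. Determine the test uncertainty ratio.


TUR = u_lab / u_ref
= 0.122 / 0.0969
= 1.2590

1.2590


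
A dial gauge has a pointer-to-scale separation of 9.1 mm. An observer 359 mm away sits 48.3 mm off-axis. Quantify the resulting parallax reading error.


error = h * offset / d
= 9.1 * 48.3 / 359
= 1.2243

1.2243


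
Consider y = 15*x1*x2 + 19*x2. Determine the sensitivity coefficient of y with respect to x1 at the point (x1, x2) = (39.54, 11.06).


y = 15*x1*x2 + 19*x2
dy/dx1 = 15*x2
Evaluate at x2 = 11.06: c1 = 15 * 11.06
c1 = 165.9000

165.9000


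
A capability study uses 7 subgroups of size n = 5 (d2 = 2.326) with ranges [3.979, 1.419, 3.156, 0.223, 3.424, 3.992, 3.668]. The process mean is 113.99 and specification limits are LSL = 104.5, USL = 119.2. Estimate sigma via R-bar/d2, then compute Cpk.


R_bar = (3.979 + 1.419 + 3.156 + 0.223 + 3.424 + 3.992 + 3.668) / 7 = 2.8372857
sigma = R_bar / d2 = 2.8372857 / 2.326 = 1.2198133
Cp = (USL - LSL)/(6*sigma) = (119.2 - 104.5)/(6*1.2198133) = 2.0085
Cpu = (119.2 - 113.99)/(3*1.2198133) = 1.4237
Cpl = (113.99 - 104.5)/(3*1.2198133) = 2.5933
Cpk = min(Cpu, Cpl) = 1.4237

1.4237


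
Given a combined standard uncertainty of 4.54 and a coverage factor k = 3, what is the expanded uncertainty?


U = k * uc
U = 3 * 4.54
U = 13.6200

13.6200


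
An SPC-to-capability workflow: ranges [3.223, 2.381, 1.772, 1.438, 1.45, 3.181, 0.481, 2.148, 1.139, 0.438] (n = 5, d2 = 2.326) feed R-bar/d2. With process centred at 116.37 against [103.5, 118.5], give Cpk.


R_bar = (3.223 + 2.381 + 1.772 + 1.438 + 1.45 + 3.181 + 0.481 + 2.148 + 1.139 + 0.438) / 10 = 1.7651
sigma = R_bar / d2 = 1.7651 / 2.326 = 0.75885641
Cp = (USL - LSL)/(6*sigma) = (118.5 - 103.5)/(6*0.75885641) = 3.2944
Cpu = (118.5 - 116.37)/(3*0.75885641) = 0.9356
Cpl = (116.37 - 103.5)/(3*0.75885641) = 5.6532
Cpk = min(Cpu, Cpl) = 0.9356

0.9356


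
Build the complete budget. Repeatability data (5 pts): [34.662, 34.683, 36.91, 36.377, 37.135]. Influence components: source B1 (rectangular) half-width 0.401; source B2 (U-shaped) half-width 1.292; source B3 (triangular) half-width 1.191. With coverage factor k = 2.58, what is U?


mean = (34.662 + 34.683 + 36.91 + 36.377 + 37.135) / 5 = 35.9534
s = sqrt(sum((x - mean)^2)/(n-1)) = 1.2012836
u_A = s / sqrt(n) = 1.2012836 / sqrt(5) = 0.53723036
u_B1 = 0.401 / sqrt(3) = 0.23151746
u_B2 = 1.292 / sqrt(2) = 0.91358196
u_B3 = 1.191 / sqrt(6) = 0.48622371
uc = sqrt(0.53723036^2 + 0.23151746^2 + 0.91358196^2 + 0.48622371^2) = 1.1888071
U = k * uc = 2.58 * 1.1888071
U = 3.0671

3.0671


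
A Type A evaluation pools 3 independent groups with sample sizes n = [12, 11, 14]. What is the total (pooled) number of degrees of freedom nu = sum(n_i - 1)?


nu = sum_i (n_i - 1)
nu = ((12 - 1) + (11 - 1) + (14 - 1))
nu = 11 + 10 + 13
nu = 34

34


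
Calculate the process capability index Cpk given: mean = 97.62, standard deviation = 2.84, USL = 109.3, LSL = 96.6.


Cpu = (USL - mean) / (3*sigma) = (109.3 - 97.62) / (3*2.84) = 1.3709
Cpl = (mean - LSL) / (3*sigma) = (97.62 - 96.6) / (3*2.84) = 0.1197
Cpk = min(Cpu, Cpl) = 0.1197

0.1197


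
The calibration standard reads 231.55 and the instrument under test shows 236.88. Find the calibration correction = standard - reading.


Correction = standard - reading
= 231.55 - 236.88
= -5.3300

-5.3300


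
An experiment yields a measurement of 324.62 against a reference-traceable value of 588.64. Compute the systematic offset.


Systematic error = measured - true
= 324.62 - 588.64
= -264.0200

-264.0200


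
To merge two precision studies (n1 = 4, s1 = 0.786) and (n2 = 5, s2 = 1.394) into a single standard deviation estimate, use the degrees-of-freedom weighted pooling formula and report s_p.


s_p = sqrt(((n1-1)*s1^2 + (n2-1)*s2^2) / (n1+n2-2))
numerator = (4-1)*0.786^2 + (5-1)*1.394^2 = 1.853388 + 7.772944 = 9.626332
denominator = 4 + 5 - 2 = 7
s_p^2 = 9.626332 / 7 = 1.3751903
s_p = sqrt(1.3751903) = 1.1727

1.1727


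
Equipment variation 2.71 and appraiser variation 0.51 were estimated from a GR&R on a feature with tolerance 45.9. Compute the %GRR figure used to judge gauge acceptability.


GRR = sqrt(EV^2 + AV^2) = sqrt(2.71^2 + 0.51^2) = 2.7575714
%GRR = GRR / tol * 100 = 2.7575714 / 45.9 * 100
%GRR = 6.0078

6.0078


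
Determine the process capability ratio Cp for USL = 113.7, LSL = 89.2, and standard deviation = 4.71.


Cp = (USL - LSL) / (6 * sigma)
= (113.7 - 89.2) / (6 * 4.71)
= 24.5000 / 28.2600
= 0.8669

0.8669


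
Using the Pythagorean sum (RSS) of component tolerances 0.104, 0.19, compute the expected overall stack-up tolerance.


RSS = sqrt(0.104^2 + 0.19^2)
= sqrt(0.046916)
= 0.2166

0.2166


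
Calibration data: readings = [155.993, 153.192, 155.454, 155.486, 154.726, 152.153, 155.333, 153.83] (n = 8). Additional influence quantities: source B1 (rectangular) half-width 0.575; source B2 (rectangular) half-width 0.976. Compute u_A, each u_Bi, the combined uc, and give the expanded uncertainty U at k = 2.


mean = (155.993 + 153.192 + 155.454 + 155.486 + 154.726 + 152.153 + 155.333 + 153.83) / 8 = 154.520875
s = sqrt(sum((x - mean)^2)/(n-1)) = 1.3374289
u_A = s / sqrt(n) = 1.3374289 / sqrt(8) = 0.47285252
u_B1 = 0.575 / sqrt(3) = 0.3319764
u_B2 = 0.976 / sqrt(3) = 0.56349386
uc = sqrt(0.47285252^2 + 0.3319764^2 + 0.56349386^2) = 0.80704595
U = k * uc = 2 * 0.80704595
U = 1.6141

1.6141


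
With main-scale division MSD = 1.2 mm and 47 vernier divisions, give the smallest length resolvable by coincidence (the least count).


LC = MSD / n_div
= 1.2 / 47
= 0.0255

0.0255


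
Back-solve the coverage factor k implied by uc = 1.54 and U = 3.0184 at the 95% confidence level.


k = U / uc
k = 3.0184 / 1.54
k = 1.96

1.96


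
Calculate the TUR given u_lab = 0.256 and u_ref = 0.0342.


TUR = u_lab / u_ref
= 0.256 / 0.0342
= 7.4854

7.4854


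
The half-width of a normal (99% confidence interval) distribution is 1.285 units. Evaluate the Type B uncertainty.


u_B = half_width / 2.576
u_B = 1.285 / 2.576
u_B = 0.4988

0.4988


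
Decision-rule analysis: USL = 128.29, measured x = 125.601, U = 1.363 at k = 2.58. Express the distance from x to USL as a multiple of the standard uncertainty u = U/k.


u = U / k = 1.363 / 2.58 = 0.52829457
margin = |USL - x| = |128.29 - 125.601| = 2.689
z = margin / u = 2.689 / 0.52829457
z = 5.0900

5.0900


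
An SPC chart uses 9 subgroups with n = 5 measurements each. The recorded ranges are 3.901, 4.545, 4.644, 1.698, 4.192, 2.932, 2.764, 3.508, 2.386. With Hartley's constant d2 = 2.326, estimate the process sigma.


R_bar = (3.901 + 4.545 + 4.644 + 1.698 + 4.192 + 2.932 + 2.764 + 3.508 + 2.386) / 9
R_bar = 30.57 / 9 = 3.3966667
sigma_hat = R_bar / d2 = 3.3966667 / 2.326 = 1.4603

1.4603


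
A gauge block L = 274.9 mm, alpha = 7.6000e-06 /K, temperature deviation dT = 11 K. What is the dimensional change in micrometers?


dL = L * alpha * dT
= 274.9 * 7.6000e-06 * 11
= 0.0229816 mm
dL_um = 0.0229816 * 1000 = 22.9816 um

22.9816


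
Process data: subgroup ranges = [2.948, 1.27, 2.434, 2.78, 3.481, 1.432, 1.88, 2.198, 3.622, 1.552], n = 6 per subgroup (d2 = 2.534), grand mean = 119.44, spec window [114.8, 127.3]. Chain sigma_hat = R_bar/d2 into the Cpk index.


R_bar = (2.948 + 1.27 + 2.434 + 2.78 + 3.481 + 1.432 + 1.88 + 2.198 + 3.622 + 1.552) / 10 = 2.3597
sigma = R_bar / d2 = 2.3597 / 2.534 = 0.93121547
Cp = (USL - LSL)/(6*sigma) = (127.3 - 114.8)/(6*0.93121547) = 2.2372
Cpu = (127.3 - 119.44)/(3*0.93121547) = 2.8135
Cpl = (119.44 - 114.8)/(3*0.93121547) = 1.6609
Cpk = min(Cpu, Cpl) = 1.6609

1.6609


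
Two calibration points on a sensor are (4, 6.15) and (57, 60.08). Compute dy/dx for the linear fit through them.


slope = (y2 - y1) / (x2 - x1)
= (60.08 - 6.15) / (57 - 4)
= 53.9300 / 53
= 1.0175

1.0175


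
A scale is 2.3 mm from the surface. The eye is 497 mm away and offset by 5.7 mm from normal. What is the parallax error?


error = h * offset / d
= 2.3 * 5.7 / 497
= 0.0264

0.0264


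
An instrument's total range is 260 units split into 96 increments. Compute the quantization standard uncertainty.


resolution = range / divisions
resolution = 260 / 96 = 2.7083333
u_res = resolution / (2*sqrt(3))
u_res = 2.7083333 / 3.4641016
u_res = 0.7818

0.7818


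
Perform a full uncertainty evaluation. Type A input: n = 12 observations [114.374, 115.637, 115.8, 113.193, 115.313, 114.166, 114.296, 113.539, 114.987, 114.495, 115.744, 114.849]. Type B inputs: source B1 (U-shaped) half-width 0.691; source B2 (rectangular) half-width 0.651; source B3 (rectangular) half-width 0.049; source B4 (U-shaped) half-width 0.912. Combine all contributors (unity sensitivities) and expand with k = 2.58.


mean = (114.374 + 115.637 + 115.8 + 113.193 + 115.313 + 114.166 + 114.296 + 113.539 + 114.987 + 114.495 + 115.744 + 114.849) / 12 = 114.6994167
s = sqrt(sum((x - mean)^2)/(n-1)) = 0.8460541
u_A = s / sqrt(n) = 0.8460541 / sqrt(12) = 0.24423478
u_B1 = 0.691 / sqrt(2) = 0.48861079
u_B2 = 0.651 / sqrt(3) = 0.37585503
u_B3 = 0.049 / sqrt(3) = 0.028290163
u_B4 = 0.912 / sqrt(2) = 0.64488138
uc = sqrt(0.24423478^2 + 0.48861079^2 + 0.37585503^2 + 0.028290163^2 + 0.64488138^2) = 0.92538125
U = k * uc = 2.58 * 0.92538125
U = 2.3875

2.3875


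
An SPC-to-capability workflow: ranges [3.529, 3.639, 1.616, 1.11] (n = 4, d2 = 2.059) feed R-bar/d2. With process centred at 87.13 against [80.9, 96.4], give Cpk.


R_bar = (3.529 + 3.639 + 1.616 + 1.11) / 4 = 2.4735
sigma = R_bar / d2 = 2.4735 / 2.059 = 1.2013113
Cp = (USL - LSL)/(6*sigma) = (96.4 - 80.9)/(6*1.2013113) = 2.1504
Cpu = (96.4 - 87.13)/(3*1.2013113) = 2.5722
Cpl = (87.13 - 80.9)/(3*1.2013113) = 1.7287
Cpk = min(Cpu, Cpl) = 1.7287

1.7287


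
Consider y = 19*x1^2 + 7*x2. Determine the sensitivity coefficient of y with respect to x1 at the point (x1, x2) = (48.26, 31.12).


y = 19*x1^2 + 7*x2
dy/dx1 = 2*19*x1
Evaluate at x1 = 48.26: c1 = 38 * 48.26
c1 = 1833.8800

1833.8800


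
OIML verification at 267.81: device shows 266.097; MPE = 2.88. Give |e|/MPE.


e = indication - reference = 266.097 - 267.81 = -1.7130
|e| = 1.7130
ratio = |e| / MPE = 1.7130 / 2.88
ratio = 0.5948

0.5948


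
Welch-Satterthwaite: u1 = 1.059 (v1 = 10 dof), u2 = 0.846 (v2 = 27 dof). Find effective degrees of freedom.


uc = sqrt(u1^2 + u2^2) = sqrt(1.059^2 + 0.846^2) = 1.3554324
v_eff = uc^4 / (u1^4/v1 + u2^4/v2)
= 1.3554324^4 / (1.059^4/10 + 0.846^4/27)
= 3.3752928 / 0.14474416
v_eff = 23.3190

23.3190


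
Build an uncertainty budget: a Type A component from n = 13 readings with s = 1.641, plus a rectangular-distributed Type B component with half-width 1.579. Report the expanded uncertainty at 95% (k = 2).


u_A = s / sqrt(n) = 1.641 / sqrt(13) = 0.45513151
u_B = half_width / sqrt(3) = 1.579 / sqrt(3) = 0.91163608
uc = sqrt(u_A^2 + u_B^2) = sqrt(0.45513151^2 + 0.91163608^2) = 1.0189333
U = k * uc = 2 * 1.0189333
U = 2.0379

2.0379


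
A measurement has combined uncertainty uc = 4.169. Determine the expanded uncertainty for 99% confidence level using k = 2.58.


U = k * uc
U = 2.58 * 4.169
U = 10.7560

10.7560


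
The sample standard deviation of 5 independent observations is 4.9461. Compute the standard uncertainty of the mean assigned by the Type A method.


u_A = s / sqrt(n)
u_A = 4.9461 / sqrt(5)
u_A = 4.9461 / 2.236068
u_A = 2.2120

2.2120


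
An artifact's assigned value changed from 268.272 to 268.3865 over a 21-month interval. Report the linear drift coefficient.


rate = (v2 - v1) / months
= (268.3865 - 268.272) / 21
= 0.1145 / 21
= 0.0055

0.0055


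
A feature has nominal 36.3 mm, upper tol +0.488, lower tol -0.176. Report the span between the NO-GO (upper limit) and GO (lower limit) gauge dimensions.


GO = nominal - lower_tol (smallest hole = maximum material condition)
GO = 36.3 - 0.176 = 36.124
NO-GO = nominal + upper_tol (largest hole = least material condition)
NO-GO = 36.3 + 0.488 = 36.788
spread = NO-GO - GO = 36.788 - 36.124 = 0.6640

0.6640


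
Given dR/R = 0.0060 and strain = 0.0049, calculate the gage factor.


GF = (dR/R) / epsilon
= 0.0060 / 0.0049
= 1.2245

1.2245
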